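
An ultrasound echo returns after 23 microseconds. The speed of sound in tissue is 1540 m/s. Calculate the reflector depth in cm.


depth = c * t / 2
t = 23 us = 2.3000e-05 s
depth = 1540 * 2.3000e-05 / 2
depth = 0.01771 m = 1.771 cm


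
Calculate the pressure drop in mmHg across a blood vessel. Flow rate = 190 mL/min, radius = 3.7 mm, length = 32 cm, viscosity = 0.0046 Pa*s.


dP = 8*mu*L*Q / (pi*r^4)
Q = 190 mL/min = 3.16667e-06 m^3/s
dP = 63.335 Pa = 63.335 / 133.322 mmHg = 0.4751 mmHg


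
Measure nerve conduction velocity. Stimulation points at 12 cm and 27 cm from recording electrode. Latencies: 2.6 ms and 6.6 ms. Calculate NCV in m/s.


Distance = (27 - 12) / 100 = 0.15 m
dt = (6.6 - 2.6) / 1000 = 0.004 s
NCV = dist / dt = 37.5 m/s


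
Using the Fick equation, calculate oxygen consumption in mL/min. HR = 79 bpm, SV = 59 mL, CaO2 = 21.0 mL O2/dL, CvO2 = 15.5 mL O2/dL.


CO = HR*SV = 79*59/1000 = 4.661 L/min
a-v O2 diff = 21.0 - 15.5 = 5.5 mL/dL
VO2 = CO * (CaO2-CvO2) * 10 dL/L
VO2 = 4.661 * 5.5 * 10
VO2 = 256.4 mL/min


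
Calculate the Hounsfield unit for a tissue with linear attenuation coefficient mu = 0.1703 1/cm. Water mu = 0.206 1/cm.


HU = ((mu_tissue - mu_water) / mu_water) * 1000
HU = ((0.1703 - 0.206) / 0.206) * 1000
HU = -173.3


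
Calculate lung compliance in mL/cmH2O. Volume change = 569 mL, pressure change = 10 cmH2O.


C = dV / dP
C = 569 / 10
C = 56.9 mL/cmH2O


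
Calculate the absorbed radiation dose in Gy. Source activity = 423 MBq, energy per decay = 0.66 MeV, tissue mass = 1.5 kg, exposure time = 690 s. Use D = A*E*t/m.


A = 423 MBq = 4.2300e+08 Bq
E = 0.66 MeV = 1.05732e-13 J
D = A*E*t/m = 4.2300e+08*1.05732e-13*690/1.5
D = 0.02057 Gy


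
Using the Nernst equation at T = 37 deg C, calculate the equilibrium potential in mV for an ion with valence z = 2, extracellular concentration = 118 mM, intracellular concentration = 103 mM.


E = (RT/(zF)) * ln(C_out/C_in)
T = 37 + 273.15 = 310.15 K
E = (8.314 * 310.15 / (2 * 96485)) * ln(118/103)
E = 1.817 mV


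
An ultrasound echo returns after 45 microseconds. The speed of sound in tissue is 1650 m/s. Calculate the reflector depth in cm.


depth = c * t / 2
t = 45 us = 4.5000e-05 s
depth = 1650 * 4.5000e-05 / 2
depth = 0.037125 m = 3.7125 cm


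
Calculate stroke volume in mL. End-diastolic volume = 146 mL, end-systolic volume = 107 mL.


SV = EDV - ESV
SV = 146 - 107
SV = 39 mL


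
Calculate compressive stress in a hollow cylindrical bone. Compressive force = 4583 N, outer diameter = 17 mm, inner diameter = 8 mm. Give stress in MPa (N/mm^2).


A = pi*(r_o^2 - r_i^2)
r_o = 8.5 mm, r_i = 4 mm
A = 176.715 mm^2
sigma = F/A = 4583 / 176.715
sigma = 25.93 MPa


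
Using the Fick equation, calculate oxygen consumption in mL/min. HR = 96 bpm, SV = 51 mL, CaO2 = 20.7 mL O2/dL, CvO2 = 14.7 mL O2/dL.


CO = HR*SV = 96*51/1000 = 4.896 L/min
a-v O2 diff = 20.7 - 14.7 = 6 mL/dL
VO2 = CO * (CaO2-CvO2) * 10 dL/L
VO2 = 4.896 * 6 * 10
VO2 = 293.8 mL/min


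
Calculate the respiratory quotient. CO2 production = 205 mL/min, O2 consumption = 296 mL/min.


RQ = VCO2 / VO2
RQ = 205 / 296
RQ = 0.6926


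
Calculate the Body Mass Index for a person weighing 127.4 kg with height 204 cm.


BMI = weight / height^2
height = 204 cm = 2.04 m
BMI = 127.4 / 2.04^2
BMI = 30.61 kg/m^2


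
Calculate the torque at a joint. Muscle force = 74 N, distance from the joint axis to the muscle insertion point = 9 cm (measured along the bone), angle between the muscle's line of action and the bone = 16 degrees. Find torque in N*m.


Torque = F * d * sin(theta)   (moment arm = d*sin(theta))
d = 9 cm = 0.09 m
Torque = 74 * 0.09 * sin(16)
Torque = 1.836 N*m


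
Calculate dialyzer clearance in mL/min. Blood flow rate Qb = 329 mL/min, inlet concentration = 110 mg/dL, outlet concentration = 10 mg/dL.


K = Qb * (Cb_in - Cb_out) / Cb_in
K = 329 * (110 - 10) / 110
K = 299.1 mL/min


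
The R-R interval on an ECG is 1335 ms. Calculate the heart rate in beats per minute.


HR = 60 / RR_interval(s)
RR = 1335 ms = 1.335 s
HR = 60 / 1.335 = 44.94 bpm


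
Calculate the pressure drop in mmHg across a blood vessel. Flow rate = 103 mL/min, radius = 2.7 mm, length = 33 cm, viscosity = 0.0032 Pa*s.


dP = 8*mu*L*Q / (pi*r^4)
Q = 103 mL/min = 1.71667e-06 m^3/s
dP = 86.8632 Pa = 86.8632 / 133.322 mmHg = 0.6515 mmHg


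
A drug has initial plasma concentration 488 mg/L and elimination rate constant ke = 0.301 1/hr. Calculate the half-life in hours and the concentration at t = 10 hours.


t_half = ln(2) / ke = 0.693147 / 0.301 = 2.303 hr
C(t) = C0 * exp(-ke*t) = 488 * exp(-0.301*10)
C(10) = 24.05 mg/L


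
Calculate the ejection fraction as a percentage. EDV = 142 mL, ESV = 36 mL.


SV = EDV - ESV = 142 - 36 = 106 mL
EF = SV/EDV * 100 = 106/142 * 100
EF = 74.65%


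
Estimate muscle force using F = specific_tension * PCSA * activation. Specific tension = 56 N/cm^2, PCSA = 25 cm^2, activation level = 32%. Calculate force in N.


F = sigma * PCSA * activation
F = 56 * 25 * 0.32
F = 448 N


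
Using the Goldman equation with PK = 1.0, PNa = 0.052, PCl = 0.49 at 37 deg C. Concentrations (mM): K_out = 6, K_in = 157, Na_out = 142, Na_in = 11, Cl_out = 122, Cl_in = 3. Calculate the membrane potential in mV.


Vm = (RT/F)*ln((PK*Ko + PNa*Nao + PCl*Cli)/(PK*Ki + PNa*Nai + PCl*Clo))
Numer = 14.854, Denom = 217.352
Vm = -71.71 mV


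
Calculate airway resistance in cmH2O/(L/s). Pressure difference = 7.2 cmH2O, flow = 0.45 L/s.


R = dP / flow
R = 7.2 / 0.45
R = 16 cmH2O/(L/s)


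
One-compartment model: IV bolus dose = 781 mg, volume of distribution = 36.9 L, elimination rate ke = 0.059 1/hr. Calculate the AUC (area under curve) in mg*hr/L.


C0 = Dose/Vd = 781/36.9 = 21.1653 mg/L
AUC = C0/ke = 21.1653/0.059
AUC = 358.7 mg*hr/L


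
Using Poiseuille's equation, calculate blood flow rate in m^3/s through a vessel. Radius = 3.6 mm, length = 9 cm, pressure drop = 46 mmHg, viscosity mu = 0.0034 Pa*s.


Q = pi*r^4*dP / (8*mu*L)
r = 0.0036 m, L = 0.09 m
dP = 46 mmHg = 6132.812 Pa
Q = 0.001322 m^3/s


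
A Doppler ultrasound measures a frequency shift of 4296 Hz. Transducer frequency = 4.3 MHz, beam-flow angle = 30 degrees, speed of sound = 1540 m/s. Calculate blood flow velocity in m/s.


v = fd * c / (2 * f0 * cos(theta))
v = 4296 * 1540 / (2 * 4.3000e+06 * cos(30))
v = 0.8883 m/s


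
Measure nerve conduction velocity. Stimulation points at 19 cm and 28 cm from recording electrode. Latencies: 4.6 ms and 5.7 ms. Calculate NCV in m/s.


Distance = (28 - 19) / 100 = 0.09 m
dt = (5.7 - 4.6) / 1000 = 0.0011 s
NCV = dist / dt = 81.82 m/s


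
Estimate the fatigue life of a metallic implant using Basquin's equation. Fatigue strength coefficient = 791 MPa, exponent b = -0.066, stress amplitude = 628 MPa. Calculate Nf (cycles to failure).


sigma_a = sigma_f' * (2Nf)^b
2Nf = (sigma_a/sigma_f')^(1/b)
2Nf = (628/791)^(1/-0.066)
2Nf = 32.994152
Nf = 16.5


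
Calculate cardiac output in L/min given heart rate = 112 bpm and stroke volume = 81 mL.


CO = HR * SV
CO = 112 * 81 / 1000
CO = 9.072 L/min


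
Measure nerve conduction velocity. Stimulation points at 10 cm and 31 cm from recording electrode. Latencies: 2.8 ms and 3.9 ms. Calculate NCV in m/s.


Distance = (31 - 10) / 100 = 0.21 m
dt = (3.9 - 2.8) / 1000 = 0.0011 s
NCV = dist / dt = 190.9 m/s


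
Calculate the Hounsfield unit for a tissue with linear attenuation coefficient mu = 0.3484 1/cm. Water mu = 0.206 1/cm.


HU = ((mu_tissue - mu_water) / mu_water) * 1000
HU = ((0.3484 - 0.206) / 0.206) * 1000
HU = 691.3


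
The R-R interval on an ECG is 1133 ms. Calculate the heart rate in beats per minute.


HR = 60 / RR_interval(s)
RR = 1133 ms = 1.133 s
HR = 60 / 1.133 = 52.96 bpm


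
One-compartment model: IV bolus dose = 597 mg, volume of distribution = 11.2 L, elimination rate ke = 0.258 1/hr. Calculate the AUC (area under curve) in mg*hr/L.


C0 = Dose/Vd = 597/11.2 = 53.3036 mg/L
AUC = C0/ke = 53.3036/0.258
AUC = 206.6 mg*hr/L


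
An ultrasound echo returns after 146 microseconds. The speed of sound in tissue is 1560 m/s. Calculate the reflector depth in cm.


depth = c * t / 2
t = 146 us = 1.4600e-04 s
depth = 1560 * 1.4600e-04 / 2
depth = 0.11388 m = 11.388 cm


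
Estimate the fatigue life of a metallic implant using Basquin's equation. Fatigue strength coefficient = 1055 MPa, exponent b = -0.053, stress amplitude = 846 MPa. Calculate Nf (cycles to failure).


sigma_a = sigma_f' * (2Nf)^b
2Nf = (sigma_a/sigma_f')^(1/b)
2Nf = (846/1055)^(1/-0.053)
2Nf = 64.431191
Nf = 32.22


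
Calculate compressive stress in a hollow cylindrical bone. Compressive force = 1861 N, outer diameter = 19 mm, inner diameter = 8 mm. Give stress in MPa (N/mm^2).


A = pi*(r_o^2 - r_i^2)
r_o = 9.5 mm, r_i = 4 mm
A = 233.263 mm^2
sigma = F/A = 1861 / 233.263
sigma = 7.978 MPa


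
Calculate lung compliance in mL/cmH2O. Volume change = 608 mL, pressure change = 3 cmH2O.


C = dV / dP
C = 608 / 3
C = 202.7 mL/cmH2O


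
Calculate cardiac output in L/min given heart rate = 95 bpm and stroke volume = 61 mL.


CO = HR * SV
CO = 95 * 61 / 1000
CO = 5.795 L/min


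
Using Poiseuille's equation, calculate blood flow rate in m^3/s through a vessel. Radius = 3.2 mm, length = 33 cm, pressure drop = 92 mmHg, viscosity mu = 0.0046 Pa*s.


Q = pi*r^4*dP / (8*mu*L)
r = 0.0032 m, L = 0.33 m
dP = 92 mmHg = 12265.624 Pa
Q = 3.3272e-04 m^3/s


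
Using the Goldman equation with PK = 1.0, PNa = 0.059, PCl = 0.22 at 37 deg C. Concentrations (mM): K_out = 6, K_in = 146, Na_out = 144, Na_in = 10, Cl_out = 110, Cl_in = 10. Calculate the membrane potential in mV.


Vm = (RT/F)*ln((PK*Ko + PNa*Nao + PCl*Cli)/(PK*Ki + PNa*Nai + PCl*Clo))
Numer = 16.696, Denom = 170.79
Vm = -62.14 mV


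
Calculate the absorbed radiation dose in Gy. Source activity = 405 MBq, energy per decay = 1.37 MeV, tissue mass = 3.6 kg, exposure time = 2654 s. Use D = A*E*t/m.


A = 405 MBq = 4.0500e+08 Bq
E = 1.37 MeV = 2.19474e-13 J
D = A*E*t/m = 4.0500e+08*2.19474e-13*2654/3.6
D = 0.06553 Gy


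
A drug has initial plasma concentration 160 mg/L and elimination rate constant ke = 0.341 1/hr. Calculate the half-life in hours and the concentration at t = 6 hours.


t_half = ln(2) / ke = 0.693147 / 0.341 = 2.033 hr
C(t) = C0 * exp(-ke*t) = 160 * exp(-0.341*6)
C(6) = 20.68 mg/L


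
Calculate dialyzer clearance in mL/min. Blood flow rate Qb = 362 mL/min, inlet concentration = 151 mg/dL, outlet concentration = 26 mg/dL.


K = Qb * (Cb_in - Cb_out) / Cb_in
K = 362 * (151 - 26) / 151
K = 299.7 mL/min


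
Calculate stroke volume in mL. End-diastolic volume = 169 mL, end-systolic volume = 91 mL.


SV = EDV - ESV
SV = 169 - 91
SV = 78 mL


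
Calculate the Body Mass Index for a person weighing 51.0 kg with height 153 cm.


BMI = weight / height^2
height = 153 cm = 1.53 m
BMI = 51.0 / 1.53^2
BMI = 21.79 kg/m^2


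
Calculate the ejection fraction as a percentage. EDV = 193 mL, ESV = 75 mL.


SV = EDV - ESV = 193 - 75 = 118 mL
EF = SV/EDV * 100 = 118/193 * 100
EF = 61.14%


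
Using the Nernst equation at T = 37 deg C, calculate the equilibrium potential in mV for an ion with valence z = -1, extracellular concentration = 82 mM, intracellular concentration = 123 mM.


E = (RT/(zF)) * ln(C_out/C_in)
T = 37 + 273.15 = 310.15 K
E = (8.314 * 310.15 / (-1 * 96485)) * ln(82/123)
E = 10.84 mV


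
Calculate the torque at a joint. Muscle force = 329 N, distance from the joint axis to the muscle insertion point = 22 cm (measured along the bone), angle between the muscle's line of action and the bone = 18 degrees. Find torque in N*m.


Torque = F * d * sin(theta)   (moment arm = d*sin(theta))
d = 22 cm = 0.22 m
Torque = 329 * 0.22 * sin(18)
Torque = 22.37 N*m


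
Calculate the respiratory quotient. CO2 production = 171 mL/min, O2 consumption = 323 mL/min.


RQ = VCO2 / VO2
RQ = 171 / 323
RQ = 0.5294


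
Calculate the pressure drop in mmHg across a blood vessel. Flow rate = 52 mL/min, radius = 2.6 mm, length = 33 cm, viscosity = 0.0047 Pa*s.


dP = 8*mu*L*Q / (pi*r^4)
Q = 52 mL/min = 8.66667e-07 m^3/s
dP = 74.905 Pa = 74.905 / 133.322 mmHg = 0.5618 mmHg


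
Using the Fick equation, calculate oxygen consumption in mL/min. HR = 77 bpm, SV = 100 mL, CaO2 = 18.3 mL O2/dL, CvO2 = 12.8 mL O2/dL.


CO = HR*SV = 77*100/1000 = 7.7 L/min
a-v O2 diff = 18.3 - 12.8 = 5.5 mL/dL
VO2 = CO * (CaO2-CvO2) * 10 dL/L
VO2 = 7.7 * 5.5 * 10
VO2 = 423.5 mL/min


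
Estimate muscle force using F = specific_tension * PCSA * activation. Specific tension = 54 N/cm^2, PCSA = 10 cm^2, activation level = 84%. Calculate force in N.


F = sigma * PCSA * activation
F = 54 * 10 * 0.84
F = 453.6 N


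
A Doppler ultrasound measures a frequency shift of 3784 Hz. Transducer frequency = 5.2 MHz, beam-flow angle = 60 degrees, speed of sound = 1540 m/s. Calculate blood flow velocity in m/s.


v = fd * c / (2 * f0 * cos(theta))
v = 3784 * 1540 / (2 * 5.2000e+06 * cos(60))
v = 1.121 m/s


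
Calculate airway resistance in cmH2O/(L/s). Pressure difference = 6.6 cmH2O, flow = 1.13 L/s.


R = dP / flow
R = 6.6 / 1.13
R = 5.841 cmH2O/(L/s)


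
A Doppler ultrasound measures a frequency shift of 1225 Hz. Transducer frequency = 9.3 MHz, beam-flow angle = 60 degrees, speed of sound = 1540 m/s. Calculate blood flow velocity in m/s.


v = fd * c / (2 * f0 * cos(theta))
v = 1225 * 1540 / (2 * 9.3000e+06 * cos(60))
v = 0.2028 m/s


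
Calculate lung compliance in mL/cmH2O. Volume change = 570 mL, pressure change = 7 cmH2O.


C = dV / dP
C = 570 / 7
C = 81.43 mL/cmH2O


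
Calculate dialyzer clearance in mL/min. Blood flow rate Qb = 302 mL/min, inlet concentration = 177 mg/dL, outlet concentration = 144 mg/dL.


K = Qb * (Cb_in - Cb_out) / Cb_in
K = 302 * (177 - 144) / 177
K = 56.31 mL/min


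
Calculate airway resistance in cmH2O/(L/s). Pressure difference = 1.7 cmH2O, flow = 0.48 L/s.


R = dP / flow
R = 1.7 / 0.48
R = 3.542 cmH2O/(L/s)


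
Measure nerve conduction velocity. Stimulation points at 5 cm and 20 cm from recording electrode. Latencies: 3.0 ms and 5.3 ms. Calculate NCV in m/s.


Distance = (20 - 5) / 100 = 0.15 m
dt = (5.3 - 3.0) / 1000 = 0.0023 s
NCV = dist / dt = 65.22 m/s


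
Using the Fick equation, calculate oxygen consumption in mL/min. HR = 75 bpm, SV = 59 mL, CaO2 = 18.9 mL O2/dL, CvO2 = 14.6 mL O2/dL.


CO = HR*SV = 75*59/1000 = 4.425 L/min
a-v O2 diff = 18.9 - 14.6 = 4.3 mL/dL
VO2 = CO * (CaO2-CvO2) * 10 dL/L
VO2 = 4.425 * 4.3 * 10
VO2 = 190.3 mL/min


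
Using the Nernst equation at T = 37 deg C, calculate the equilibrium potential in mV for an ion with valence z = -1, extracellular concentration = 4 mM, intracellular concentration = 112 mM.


E = (RT/(zF)) * ln(C_out/C_in)
T = 37 + 273.15 = 310.15 K
E = (8.314 * 310.15 / (-1 * 96485)) * ln(4/112)
E = 89.05 mV


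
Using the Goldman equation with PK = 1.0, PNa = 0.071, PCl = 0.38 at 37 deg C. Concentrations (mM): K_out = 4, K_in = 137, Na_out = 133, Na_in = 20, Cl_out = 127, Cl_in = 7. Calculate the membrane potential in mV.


Vm = (RT/F)*ln((PK*Ko + PNa*Nao + PCl*Cli)/(PK*Ki + PNa*Nai + PCl*Clo))
Numer = 16.103, Denom = 186.68
Vm = -65.49 mV


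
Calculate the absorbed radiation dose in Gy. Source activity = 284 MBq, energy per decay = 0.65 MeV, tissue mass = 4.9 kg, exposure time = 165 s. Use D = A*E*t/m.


A = 284 MBq = 2.8400e+08 Bq
E = 0.65 MeV = 1.0413e-13 J
D = A*E*t/m = 2.8400e+08*1.0413e-13*165/4.9
D = 9.9582e-04 Gy


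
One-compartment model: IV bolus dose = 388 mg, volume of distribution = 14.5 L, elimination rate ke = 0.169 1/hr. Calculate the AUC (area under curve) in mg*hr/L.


C0 = Dose/Vd = 388/14.5 = 26.7586 mg/L
AUC = C0/ke = 26.7586/0.169
AUC = 158.3 mg*hr/L


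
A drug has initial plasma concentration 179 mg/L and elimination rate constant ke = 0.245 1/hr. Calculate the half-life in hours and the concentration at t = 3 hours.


t_half = ln(2) / ke = 0.693147 / 0.245 = 2.829 hr
C(t) = C0 * exp(-ke*t) = 179 * exp(-0.245*3)
C(3) = 85.83 mg/L


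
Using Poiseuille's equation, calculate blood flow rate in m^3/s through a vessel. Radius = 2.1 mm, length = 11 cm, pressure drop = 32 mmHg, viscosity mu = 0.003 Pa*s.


Q = pi*r^4*dP / (8*mu*L)
r = 0.0021 m, L = 0.11 m
dP = 32 mmHg = 4266.304 Pa
Q = 9.8736e-05 m^3/s


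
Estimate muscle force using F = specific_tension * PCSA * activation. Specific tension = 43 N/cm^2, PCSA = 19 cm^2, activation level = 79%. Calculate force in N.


F = sigma * PCSA * activation
F = 43 * 19 * 0.79
F = 645.4 N


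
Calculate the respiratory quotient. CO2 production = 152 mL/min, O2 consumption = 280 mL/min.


RQ = VCO2 / VO2
RQ = 152 / 280
RQ = 0.5429


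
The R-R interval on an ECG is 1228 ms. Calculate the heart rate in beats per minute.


HR = 60 / RR_interval(s)
RR = 1228 ms = 1.228 s
HR = 60 / 1.228 = 48.86 bpm


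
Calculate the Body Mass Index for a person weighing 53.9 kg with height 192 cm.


BMI = weight / height^2
height = 192 cm = 1.92 m
BMI = 53.9 / 1.92^2
BMI = 14.62 kg/m^2


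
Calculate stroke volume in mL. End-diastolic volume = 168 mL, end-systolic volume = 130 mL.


SV = EDV - ESV
SV = 168 - 130
SV = 38 mL


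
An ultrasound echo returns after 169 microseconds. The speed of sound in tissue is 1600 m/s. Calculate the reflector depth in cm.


depth = c * t / 2
t = 169 us = 1.6900e-04 s
depth = 1600 * 1.6900e-04 / 2
depth = 0.1352 m = 13.52 cm


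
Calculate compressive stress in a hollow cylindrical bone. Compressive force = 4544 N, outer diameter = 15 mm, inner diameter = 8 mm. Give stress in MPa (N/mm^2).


A = pi*(r_o^2 - r_i^2)
r_o = 7.5 mm, r_i = 4 mm
A = 126.449 mm^2
sigma = F/A = 4544 / 126.449
sigma = 35.94 MPa


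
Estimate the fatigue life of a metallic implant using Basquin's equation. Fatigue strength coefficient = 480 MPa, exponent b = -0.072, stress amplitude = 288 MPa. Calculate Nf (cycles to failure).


sigma_a = sigma_f' * (2Nf)^b
2Nf = (sigma_a/sigma_f')^(1/b)
2Nf = (288/480)^(1/-0.072)
2Nf = 1205.6816
Nf = 602.8


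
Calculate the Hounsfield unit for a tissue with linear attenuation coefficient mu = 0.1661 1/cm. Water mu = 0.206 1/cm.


HU = ((mu_tissue - mu_water) / mu_water) * 1000
HU = ((0.1661 - 0.206) / 0.206) * 1000
HU = -193.7


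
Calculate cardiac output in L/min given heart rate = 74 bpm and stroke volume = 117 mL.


CO = HR * SV
CO = 74 * 117 / 1000
CO = 8.658 L/min


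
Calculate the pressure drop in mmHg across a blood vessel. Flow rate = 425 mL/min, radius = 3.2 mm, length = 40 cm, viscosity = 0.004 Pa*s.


dP = 8*mu*L*Q / (pi*r^4)
Q = 425 mL/min = 7.08333e-06 m^3/s
dP = 275.231 Pa = 275.231 / 133.322 mmHg = 2.064 mmHg


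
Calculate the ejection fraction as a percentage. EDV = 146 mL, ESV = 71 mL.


SV = EDV - ESV = 146 - 71 = 75 mL
EF = SV/EDV * 100 = 75/146 * 100
EF = 51.37%


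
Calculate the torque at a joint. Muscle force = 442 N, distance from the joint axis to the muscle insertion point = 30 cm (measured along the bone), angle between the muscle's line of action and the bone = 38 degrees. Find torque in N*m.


Torque = F * d * sin(theta)   (moment arm = d*sin(theta))
d = 30 cm = 0.3 m
Torque = 442 * 0.3 * sin(38)
Torque = 81.64 N*m


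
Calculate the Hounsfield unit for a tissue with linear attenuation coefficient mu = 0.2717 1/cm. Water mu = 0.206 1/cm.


HU = ((mu_tissue - mu_water) / mu_water) * 1000
HU = ((0.2717 - 0.206) / 0.206) * 1000
HU = 318.9


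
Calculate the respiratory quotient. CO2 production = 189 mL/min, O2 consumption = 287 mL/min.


RQ = VCO2 / VO2
RQ = 189 / 287
RQ = 0.6585


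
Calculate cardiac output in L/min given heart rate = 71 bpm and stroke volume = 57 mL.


CO = HR * SV
CO = 71 * 57 / 1000
CO = 4.047 L/min


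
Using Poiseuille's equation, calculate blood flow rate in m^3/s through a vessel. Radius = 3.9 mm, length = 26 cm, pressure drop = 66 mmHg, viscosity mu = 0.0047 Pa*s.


Q = pi*r^4*dP / (8*mu*L)
r = 0.0039 m, L = 0.26 m
dP = 66 mmHg = 8799.252 Pa
Q = 6.5417e-04 m^3/s


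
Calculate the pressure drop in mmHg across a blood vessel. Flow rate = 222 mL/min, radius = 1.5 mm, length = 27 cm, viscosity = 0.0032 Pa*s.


dP = 8*mu*L*Q / (pi*r^4)
Q = 222 mL/min = 3.7e-06 m^3/s
dP = 1608.02 Pa = 1608.02 / 133.322 mmHg = 12.06 mmHg


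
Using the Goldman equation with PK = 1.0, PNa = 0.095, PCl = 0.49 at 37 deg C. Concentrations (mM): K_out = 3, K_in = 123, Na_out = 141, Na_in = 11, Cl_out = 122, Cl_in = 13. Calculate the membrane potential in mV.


Vm = (RT/F)*ln((PK*Ko + PNa*Nao + PCl*Cli)/(PK*Ki + PNa*Nai + PCl*Clo))
Numer = 22.765, Denom = 183.825
Vm = -55.82 mV


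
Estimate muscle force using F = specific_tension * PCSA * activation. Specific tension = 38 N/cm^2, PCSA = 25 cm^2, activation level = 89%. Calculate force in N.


F = sigma * PCSA * activation
F = 38 * 25 * 0.89
F = 845.5 N


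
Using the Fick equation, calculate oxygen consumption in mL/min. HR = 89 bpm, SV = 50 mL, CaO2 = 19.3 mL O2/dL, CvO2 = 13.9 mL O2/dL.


CO = HR*SV = 89*50/1000 = 4.45 L/min
a-v O2 diff = 19.3 - 13.9 = 5.4 mL/dL
VO2 = CO * (CaO2-CvO2) * 10 dL/L
VO2 = 4.45 * 5.4 * 10
VO2 = 240.3 mL/min


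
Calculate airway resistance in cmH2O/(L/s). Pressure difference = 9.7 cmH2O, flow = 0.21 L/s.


R = dP / flow
R = 9.7 / 0.21
R = 46.19 cmH2O/(L/s)


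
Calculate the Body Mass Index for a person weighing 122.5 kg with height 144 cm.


BMI = weight / height^2
height = 144 cm = 1.44 m
BMI = 122.5 / 1.44^2
BMI = 59.08 kg/m^2


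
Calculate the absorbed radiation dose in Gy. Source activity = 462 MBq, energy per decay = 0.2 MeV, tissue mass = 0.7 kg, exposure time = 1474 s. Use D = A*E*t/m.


A = 462 MBq = 4.6200e+08 Bq
E = 0.2 MeV = 3.204e-14 J
D = A*E*t/m = 4.6200e+08*3.204e-14*1474/0.7
D = 0.03117 Gy


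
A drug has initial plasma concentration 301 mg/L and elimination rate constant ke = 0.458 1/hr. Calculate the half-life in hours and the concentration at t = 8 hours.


t_half = ln(2) / ke = 0.693147 / 0.458 = 1.513 hr
C(t) = C0 * exp(-ke*t) = 301 * exp(-0.458*8)
C(8) = 7.715 mg/L


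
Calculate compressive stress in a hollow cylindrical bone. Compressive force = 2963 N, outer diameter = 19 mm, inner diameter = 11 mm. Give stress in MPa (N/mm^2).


A = pi*(r_o^2 - r_i^2)
r_o = 9.5 mm, r_i = 5.5 mm
A = 188.496 mm^2
sigma = F/A = 2963 / 188.496
sigma = 15.72 MPa


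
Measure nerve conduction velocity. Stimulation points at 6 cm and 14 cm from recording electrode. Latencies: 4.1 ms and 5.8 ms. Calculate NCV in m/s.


Distance = (14 - 6) / 100 = 0.08 m
dt = (5.8 - 4.1) / 1000 = 0.0017 s
NCV = dist / dt = 47.06 m/s


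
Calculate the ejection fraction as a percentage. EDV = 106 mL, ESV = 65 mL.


SV = EDV - ESV = 106 - 65 = 41 mL
EF = SV/EDV * 100 = 41/106 * 100
EF = 38.68%


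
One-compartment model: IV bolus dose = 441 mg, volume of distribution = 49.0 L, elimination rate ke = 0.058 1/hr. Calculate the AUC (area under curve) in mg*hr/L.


C0 = Dose/Vd = 441/49.0 = 9 mg/L
AUC = C0/ke = 9/0.058
AUC = 155.2 mg*hr/L


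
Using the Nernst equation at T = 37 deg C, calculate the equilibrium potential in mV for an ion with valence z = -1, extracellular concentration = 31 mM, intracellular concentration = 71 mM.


E = (RT/(zF)) * ln(C_out/C_in)
T = 37 + 273.15 = 310.15 K
E = (8.314 * 310.15 / (-1 * 96485)) * ln(31/71)
E = 22.15 mV


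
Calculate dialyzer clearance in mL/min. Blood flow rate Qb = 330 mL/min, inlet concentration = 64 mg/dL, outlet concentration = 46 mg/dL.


K = Qb * (Cb_in - Cb_out) / Cb_in
K = 330 * (64 - 46) / 64
K = 92.81 mL/min


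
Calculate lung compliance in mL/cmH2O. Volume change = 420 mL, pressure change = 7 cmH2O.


C = dV / dP
C = 420 / 7
C = 60 mL/cmH2O


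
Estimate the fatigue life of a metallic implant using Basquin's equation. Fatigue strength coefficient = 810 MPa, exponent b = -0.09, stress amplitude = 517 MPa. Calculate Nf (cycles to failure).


sigma_a = sigma_f' * (2Nf)^b
2Nf = (sigma_a/sigma_f')^(1/b)
2Nf = (517/810)^(1/-0.09)
2Nf = 146.75918
Nf = 73.38


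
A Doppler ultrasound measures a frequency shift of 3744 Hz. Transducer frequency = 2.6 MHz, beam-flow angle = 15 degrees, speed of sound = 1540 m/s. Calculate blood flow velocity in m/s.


v = fd * c / (2 * f0 * cos(theta))
v = 3744 * 1540 / (2 * 2.6000e+06 * cos(15))
v = 1.148 m/s


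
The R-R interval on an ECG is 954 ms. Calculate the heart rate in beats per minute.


HR = 60 / RR_interval(s)
RR = 954 ms = 0.954 s
HR = 60 / 0.954 = 62.89 bpm


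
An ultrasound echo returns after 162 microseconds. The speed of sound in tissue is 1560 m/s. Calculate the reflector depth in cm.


depth = c * t / 2
t = 162 us = 1.6200e-04 s
depth = 1560 * 1.6200e-04 / 2
depth = 0.12636 m = 12.636 cm


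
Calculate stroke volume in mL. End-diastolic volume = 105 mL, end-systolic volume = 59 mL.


SV = EDV - ESV
SV = 105 - 59
SV = 46 mL


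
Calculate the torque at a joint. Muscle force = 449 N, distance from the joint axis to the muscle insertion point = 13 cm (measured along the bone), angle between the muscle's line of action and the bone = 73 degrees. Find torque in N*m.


Torque = F * d * sin(theta)   (moment arm = d*sin(theta))
d = 13 cm = 0.13 m
Torque = 449 * 0.13 * sin(73)
Torque = 55.82 N*m


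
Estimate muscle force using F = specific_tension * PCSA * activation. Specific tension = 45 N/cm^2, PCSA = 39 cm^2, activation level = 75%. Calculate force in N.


F = sigma * PCSA * activation
F = 45 * 39 * 0.75
F = 1316 N


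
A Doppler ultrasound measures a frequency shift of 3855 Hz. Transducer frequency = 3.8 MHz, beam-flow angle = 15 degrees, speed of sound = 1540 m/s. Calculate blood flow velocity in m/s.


v = fd * c / (2 * f0 * cos(theta))
v = 3855 * 1540 / (2 * 3.8000e+06 * cos(15))
v = 0.8087 m/s


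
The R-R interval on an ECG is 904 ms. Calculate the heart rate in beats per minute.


HR = 60 / RR_interval(s)
RR = 904 ms = 0.904 s
HR = 60 / 0.904 = 66.37 bpm


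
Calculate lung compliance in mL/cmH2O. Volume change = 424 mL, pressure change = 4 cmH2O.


C = dV / dP
C = 424 / 4
C = 106 mL/cmH2O


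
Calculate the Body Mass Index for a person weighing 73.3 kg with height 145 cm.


BMI = weight / height^2
height = 145 cm = 1.45 m
BMI = 73.3 / 1.45^2
BMI = 34.86 kg/m^2


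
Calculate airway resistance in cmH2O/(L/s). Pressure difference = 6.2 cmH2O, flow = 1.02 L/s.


R = dP / flow
R = 6.2 / 1.02
R = 6.078 cmH2O/(L/s)


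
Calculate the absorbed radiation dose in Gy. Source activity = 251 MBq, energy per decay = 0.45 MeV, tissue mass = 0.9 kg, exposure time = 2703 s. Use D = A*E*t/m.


A = 251 MBq = 2.5100e+08 Bq
E = 0.45 MeV = 7.209e-14 J
D = A*E*t/m = 2.5100e+08*7.209e-14*2703/0.9
D = 0.05434 Gy


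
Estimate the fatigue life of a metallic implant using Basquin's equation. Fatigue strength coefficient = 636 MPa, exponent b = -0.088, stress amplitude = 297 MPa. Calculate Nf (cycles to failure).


sigma_a = sigma_f' * (2Nf)^b
2Nf = (sigma_a/sigma_f')^(1/b)
2Nf = (297/636)^(1/-0.088)
2Nf = 5727.4607
Nf = 2864


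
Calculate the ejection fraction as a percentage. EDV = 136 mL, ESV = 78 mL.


SV = EDV - ESV = 136 - 78 = 58 mL
EF = SV/EDV * 100 = 58/136 * 100
EF = 42.65%


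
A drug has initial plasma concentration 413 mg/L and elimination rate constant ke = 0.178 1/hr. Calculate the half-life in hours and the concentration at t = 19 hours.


t_half = ln(2) / ke = 0.693147 / 0.178 = 3.894 hr
C(t) = C0 * exp(-ke*t) = 413 * exp(-0.178*19)
C(19) = 14.03 mg/L


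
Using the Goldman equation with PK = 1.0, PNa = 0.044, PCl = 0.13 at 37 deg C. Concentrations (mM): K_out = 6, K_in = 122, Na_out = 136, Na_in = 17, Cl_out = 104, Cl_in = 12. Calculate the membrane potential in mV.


Vm = (RT/F)*ln((PK*Ko + PNa*Nao + PCl*Cli)/(PK*Ki + PNa*Nai + PCl*Clo))
Numer = 13.544, Denom = 136.268
Vm = -61.7 mV


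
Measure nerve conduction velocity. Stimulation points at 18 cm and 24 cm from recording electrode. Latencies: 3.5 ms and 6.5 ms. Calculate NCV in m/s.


Distance = (24 - 18) / 100 = 0.06 m
dt = (6.5 - 3.5) / 1000 = 0.003 s
NCV = dist / dt = 20 m/s


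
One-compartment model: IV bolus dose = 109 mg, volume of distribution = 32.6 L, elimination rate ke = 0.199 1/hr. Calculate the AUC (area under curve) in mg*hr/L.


C0 = Dose/Vd = 109/32.6 = 3.34356 mg/L
AUC = C0/ke = 3.34356/0.199
AUC = 16.8 mg*hr/L


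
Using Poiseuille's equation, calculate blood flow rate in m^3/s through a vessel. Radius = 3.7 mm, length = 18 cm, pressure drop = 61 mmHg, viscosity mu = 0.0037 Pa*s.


Q = pi*r^4*dP / (8*mu*L)
r = 0.0037 m, L = 0.18 m
dP = 61 mmHg = 8132.642 Pa
Q = 8.9872e-04 m^3/s


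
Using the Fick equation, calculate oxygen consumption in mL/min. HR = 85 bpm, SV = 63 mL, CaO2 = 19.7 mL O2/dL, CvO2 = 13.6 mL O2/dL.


CO = HR*SV = 85*63/1000 = 5.355 L/min
a-v O2 diff = 19.7 - 13.6 = 6.1 mL/dL
VO2 = CO * (CaO2-CvO2) * 10 dL/L
VO2 = 5.355 * 6.1 * 10
VO2 = 326.7 mL/min


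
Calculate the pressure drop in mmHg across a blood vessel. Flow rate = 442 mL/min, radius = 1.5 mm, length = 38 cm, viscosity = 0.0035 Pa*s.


dP = 8*mu*L*Q / (pi*r^4)
Q = 442 mL/min = 7.36667e-06 m^3/s
dP = 4928.31 Pa = 4928.31 / 133.322 mmHg = 36.97 mmHg


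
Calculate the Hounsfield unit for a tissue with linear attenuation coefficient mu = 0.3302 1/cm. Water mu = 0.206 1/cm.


HU = ((mu_tissue - mu_water) / mu_water) * 1000
HU = ((0.3302 - 0.206) / 0.206) * 1000
HU = 602.9


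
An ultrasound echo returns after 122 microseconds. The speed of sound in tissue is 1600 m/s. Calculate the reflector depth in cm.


depth = c * t / 2
t = 122 us = 1.2200e-04 s
depth = 1600 * 1.2200e-04 / 2
depth = 0.0976 m = 9.76 cm


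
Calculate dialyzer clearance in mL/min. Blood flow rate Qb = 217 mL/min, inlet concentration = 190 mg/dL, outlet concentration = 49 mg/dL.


K = Qb * (Cb_in - Cb_out) / Cb_in
K = 217 * (190 - 49) / 190
K = 161 mL/min


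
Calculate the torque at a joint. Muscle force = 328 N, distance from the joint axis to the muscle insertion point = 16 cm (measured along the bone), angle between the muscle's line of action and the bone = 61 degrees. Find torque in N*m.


Torque = F * d * sin(theta)   (moment arm = d*sin(theta))
d = 16 cm = 0.16 m
Torque = 328 * 0.16 * sin(61)
Torque = 45.9 N*m


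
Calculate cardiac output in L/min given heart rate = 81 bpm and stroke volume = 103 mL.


CO = HR * SV
CO = 81 * 103 / 1000
CO = 8.343 L/min


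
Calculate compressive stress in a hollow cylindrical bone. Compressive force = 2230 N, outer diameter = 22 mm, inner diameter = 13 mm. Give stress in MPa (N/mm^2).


A = pi*(r_o^2 - r_i^2)
r_o = 11 mm, r_i = 6.5 mm
A = 247.4 mm^2
sigma = F/A = 2230 / 247.4
sigma = 9.014 MPa


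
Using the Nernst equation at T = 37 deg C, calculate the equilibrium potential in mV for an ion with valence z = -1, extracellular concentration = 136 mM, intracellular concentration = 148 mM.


E = (RT/(zF)) * ln(C_out/C_in)
T = 37 + 273.15 = 310.15 K
E = (8.314 * 310.15 / (-1 * 96485)) * ln(136/148)
E = 2.26 mV


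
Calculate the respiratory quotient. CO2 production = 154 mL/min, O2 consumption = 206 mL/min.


RQ = VCO2 / VO2
RQ = 154 / 206
RQ = 0.7476


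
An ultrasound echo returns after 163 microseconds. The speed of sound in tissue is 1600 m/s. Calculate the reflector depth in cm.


depth = c * t / 2
t = 163 us = 1.6300e-04 s
depth = 1600 * 1.6300e-04 / 2
depth = 0.1304 m = 13.04 cm


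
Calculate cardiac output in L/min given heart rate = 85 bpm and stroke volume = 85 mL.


CO = HR * SV
CO = 85 * 85 / 1000
CO = 7.225 L/min


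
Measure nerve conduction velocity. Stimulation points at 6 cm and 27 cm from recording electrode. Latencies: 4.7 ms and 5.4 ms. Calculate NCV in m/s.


Distance = (27 - 6) / 100 = 0.21 m
dt = (5.4 - 4.7) / 1000 = 7.0000e-04 s
NCV = dist / dt = 300 m/s


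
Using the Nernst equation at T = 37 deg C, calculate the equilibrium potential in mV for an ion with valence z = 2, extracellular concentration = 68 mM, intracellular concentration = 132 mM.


E = (RT/(zF)) * ln(C_out/C_in)
T = 37 + 273.15 = 310.15 K
E = (8.314 * 310.15 / (2 * 96485)) * ln(68/132)
E = -8.863 mV


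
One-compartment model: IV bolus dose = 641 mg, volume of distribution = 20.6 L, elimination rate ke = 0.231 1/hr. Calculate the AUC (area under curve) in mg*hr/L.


C0 = Dose/Vd = 641/20.6 = 31.1165 mg/L
AUC = C0/ke = 31.1165/0.231
AUC = 134.7 mg*hr/L


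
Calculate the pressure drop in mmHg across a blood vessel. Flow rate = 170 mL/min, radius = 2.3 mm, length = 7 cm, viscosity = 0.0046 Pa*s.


dP = 8*mu*L*Q / (pi*r^4)
Q = 170 mL/min = 2.83333e-06 m^3/s
dP = 83.0198 Pa = 83.0198 / 133.322 mmHg = 0.6227 mmHg


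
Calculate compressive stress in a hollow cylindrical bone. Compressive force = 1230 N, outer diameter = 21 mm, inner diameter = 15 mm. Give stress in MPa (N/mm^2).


A = pi*(r_o^2 - r_i^2)
r_o = 10.5 mm, r_i = 7.5 mm
A = 169.646 mm^2
sigma = F/A = 1230 / 169.646
sigma = 7.25 MPa


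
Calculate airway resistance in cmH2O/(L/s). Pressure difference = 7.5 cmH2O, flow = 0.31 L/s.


R = dP / flow
R = 7.5 / 0.31
R = 24.19 cmH2O/(L/s)


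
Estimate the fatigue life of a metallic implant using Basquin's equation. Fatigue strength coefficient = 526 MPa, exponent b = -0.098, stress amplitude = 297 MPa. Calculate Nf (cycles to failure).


sigma_a = sigma_f' * (2Nf)^b
2Nf = (sigma_a/sigma_f')^(1/b)
2Nf = (297/526)^(1/-0.098)
2Nf = 341.15519
Nf = 170.6


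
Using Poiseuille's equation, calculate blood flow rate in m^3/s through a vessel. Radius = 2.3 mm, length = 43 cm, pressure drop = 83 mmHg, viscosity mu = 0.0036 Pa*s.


Q = pi*r^4*dP / (8*mu*L)
r = 0.0023 m, L = 0.43 m
dP = 83 mmHg = 11065.726 Pa
Q = 7.8556e-05 m^3/s


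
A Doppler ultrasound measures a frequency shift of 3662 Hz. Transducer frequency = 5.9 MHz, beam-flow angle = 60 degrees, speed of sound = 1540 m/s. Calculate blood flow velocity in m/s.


v = fd * c / (2 * f0 * cos(theta))
v = 3662 * 1540 / (2 * 5.9000e+06 * cos(60))
v = 0.9558 m/s


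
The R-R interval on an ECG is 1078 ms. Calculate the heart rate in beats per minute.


HR = 60 / RR_interval(s)
RR = 1078 ms = 1.078 s
HR = 60 / 1.078 = 55.66 bpm


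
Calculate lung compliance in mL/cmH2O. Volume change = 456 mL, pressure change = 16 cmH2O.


C = dV / dP
C = 456 / 16
C = 28.5 mL/cmH2O


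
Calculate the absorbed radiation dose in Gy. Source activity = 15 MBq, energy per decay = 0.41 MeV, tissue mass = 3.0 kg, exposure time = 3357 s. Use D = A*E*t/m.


A = 15 MBq = 1.5000e+07 Bq
E = 0.41 MeV = 6.5682e-14 J
D = A*E*t/m = 1.5000e+07*6.5682e-14*3357/3.0
D = 0.001102 Gy


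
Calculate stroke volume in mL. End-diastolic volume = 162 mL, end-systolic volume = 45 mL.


SV = EDV - ESV
SV = 162 - 45
SV = 117 mL


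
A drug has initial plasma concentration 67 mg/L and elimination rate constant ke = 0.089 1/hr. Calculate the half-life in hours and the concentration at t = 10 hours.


t_half = ln(2) / ke = 0.693147 / 0.089 = 7.788 hr
C(t) = C0 * exp(-ke*t) = 67 * exp(-0.089*10)
C(10) = 27.51 mg/L


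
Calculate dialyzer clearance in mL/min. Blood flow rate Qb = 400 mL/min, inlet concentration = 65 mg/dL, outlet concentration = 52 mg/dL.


K = Qb * (Cb_in - Cb_out) / Cb_in
K = 400 * (65 - 52) / 65
K = 80 mL/min


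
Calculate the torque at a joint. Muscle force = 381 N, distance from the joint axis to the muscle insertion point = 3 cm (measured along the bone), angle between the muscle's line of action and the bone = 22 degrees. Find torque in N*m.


Torque = F * d * sin(theta)   (moment arm = d*sin(theta))
d = 3 cm = 0.03 m
Torque = 381 * 0.03 * sin(22)
Torque = 4.282 N*m


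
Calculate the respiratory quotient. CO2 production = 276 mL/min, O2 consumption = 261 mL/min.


RQ = VCO2 / VO2
RQ = 276 / 261
RQ = 1.057


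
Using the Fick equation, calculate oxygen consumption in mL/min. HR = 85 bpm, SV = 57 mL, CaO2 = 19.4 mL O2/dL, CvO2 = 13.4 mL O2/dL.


CO = HR*SV = 85*57/1000 = 4.845 L/min
a-v O2 diff = 19.4 - 13.4 = 6 mL/dL
VO2 = CO * (CaO2-CvO2) * 10 dL/L
VO2 = 4.845 * 6 * 10
VO2 = 290.7 mL/min


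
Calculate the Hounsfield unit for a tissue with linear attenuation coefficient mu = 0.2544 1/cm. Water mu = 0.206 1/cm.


HU = ((mu_tissue - mu_water) / mu_water) * 1000
HU = ((0.2544 - 0.206) / 0.206) * 1000
HU = 235


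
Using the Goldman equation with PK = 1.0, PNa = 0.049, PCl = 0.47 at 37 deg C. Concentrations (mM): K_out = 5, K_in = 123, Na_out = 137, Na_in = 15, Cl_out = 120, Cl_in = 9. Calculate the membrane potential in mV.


Vm = (RT/F)*ln((PK*Ko + PNa*Nao + PCl*Cli)/(PK*Ki + PNa*Nai + PCl*Clo))
Numer = 15.943, Denom = 180.135
Vm = -64.8 mV


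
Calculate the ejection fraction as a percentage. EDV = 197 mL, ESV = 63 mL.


SV = EDV - ESV = 197 - 63 = 134 mL
EF = SV/EDV * 100 = 134/197 * 100
EF = 68.02%


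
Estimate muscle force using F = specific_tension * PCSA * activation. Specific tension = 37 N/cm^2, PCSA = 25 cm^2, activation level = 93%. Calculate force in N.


F = sigma * PCSA * activation
F = 37 * 25 * 0.93
F = 860.2 N


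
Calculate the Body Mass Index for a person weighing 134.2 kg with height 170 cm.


BMI = weight / height^2
height = 170 cm = 1.7 m
BMI = 134.2 / 1.7^2
BMI = 46.44 kg/m^2


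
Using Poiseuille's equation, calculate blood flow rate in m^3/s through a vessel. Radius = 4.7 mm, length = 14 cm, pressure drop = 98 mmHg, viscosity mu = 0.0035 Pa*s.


Q = pi*r^4*dP / (8*mu*L)
r = 0.0047 m, L = 0.14 m
dP = 98 mmHg = 13065.556 Pa
Q = 0.00511 m^3/s


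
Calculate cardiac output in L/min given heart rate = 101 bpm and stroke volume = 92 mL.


CO = HR * SV
CO = 101 * 92 / 1000
CO = 9.292 L/min


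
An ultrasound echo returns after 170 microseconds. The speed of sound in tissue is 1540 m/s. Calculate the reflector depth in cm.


depth = c * t / 2
t = 170 us = 1.7000e-04 s
depth = 1540 * 1.7000e-04 / 2
depth = 0.1309 m = 13.09 cm


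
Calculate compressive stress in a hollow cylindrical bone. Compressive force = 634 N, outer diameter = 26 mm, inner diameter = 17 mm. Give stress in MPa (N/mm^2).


A = pi*(r_o^2 - r_i^2)
r_o = 13 mm, r_i = 8.5 mm
A = 303.949 mm^2
sigma = F/A = 634 / 303.949
sigma = 2.086 MPa


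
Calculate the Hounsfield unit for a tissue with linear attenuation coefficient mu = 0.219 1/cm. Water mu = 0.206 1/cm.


HU = ((mu_tissue - mu_water) / mu_water) * 1000
HU = ((0.219 - 0.206) / 0.206) * 1000
HU = 63.11


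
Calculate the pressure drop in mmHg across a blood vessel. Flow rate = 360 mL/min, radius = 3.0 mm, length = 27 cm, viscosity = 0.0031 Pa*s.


dP = 8*mu*L*Q / (pi*r^4)
Q = 360 mL/min = 6e-06 m^3/s
dP = 157.882 Pa = 157.882 / 133.322 mmHg = 1.184 mmHg


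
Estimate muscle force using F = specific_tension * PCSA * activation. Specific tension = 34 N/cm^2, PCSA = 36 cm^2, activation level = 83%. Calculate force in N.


F = sigma * PCSA * activation
F = 34 * 36 * 0.83
F = 1016 N


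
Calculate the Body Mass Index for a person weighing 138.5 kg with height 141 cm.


BMI = weight / height^2
height = 141 cm = 1.41 m
BMI = 138.5 / 1.41^2
BMI = 69.66 kg/m^2


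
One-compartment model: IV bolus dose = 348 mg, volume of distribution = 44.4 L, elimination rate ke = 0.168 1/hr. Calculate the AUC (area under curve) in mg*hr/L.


C0 = Dose/Vd = 348/44.4 = 7.83784 mg/L
AUC = C0/ke = 7.83784/0.168
AUC = 46.65 mg*hr/L


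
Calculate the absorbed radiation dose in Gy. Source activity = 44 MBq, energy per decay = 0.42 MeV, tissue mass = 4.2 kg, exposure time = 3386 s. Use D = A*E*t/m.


A = 44 MBq = 4.4000e+07 Bq
E = 0.42 MeV = 6.7284e-14 J
D = A*E*t/m = 4.4000e+07*6.7284e-14*3386/4.2
D = 0.002387 Gy
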